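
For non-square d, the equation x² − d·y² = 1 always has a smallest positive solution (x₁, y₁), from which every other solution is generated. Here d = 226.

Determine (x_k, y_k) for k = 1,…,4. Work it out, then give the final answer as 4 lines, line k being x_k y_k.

d=226: √d = [15; 30] (ℓ=1, odd), read p_1/q_1
a_0=15:  p_0=15·1+0=15,  q_0=15·0+1=1
a_1=30:  p_1=30·15+1=451,  q_1=30·1+0=30
(x₁, y₁) = (451, 30);  451² − 226·30² = 1 ✓
k=2:  x_2 = 451·451+226·30·30 = 406801,  y_2 = 451·30+30·451 = 27060
k=3:  x_3 = 451·406801+226·30·27060 = 366934051,  y_3 = 451·27060+30·406801 = 24408090
k=4:  x_4 = 451·366934051+226·30·24408090 = 330974107201,  y_4 = 451·24408090+30·366934051 = 22016070120

451 30
406801 27060
366934051 24408090
330974107201 22016070120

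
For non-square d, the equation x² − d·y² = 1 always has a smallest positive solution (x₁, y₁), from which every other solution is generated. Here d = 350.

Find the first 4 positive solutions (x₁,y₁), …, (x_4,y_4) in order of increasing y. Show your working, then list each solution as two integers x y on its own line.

d=350: √d = [18; 1,2,2,2,1,36] (ℓ=6, even), read p_5/q_5
i=0: a=18 ⇒ p=18, q=1
i=1: a=1 ⇒ p=19, q=1
…
i=4: a=2 ⇒ p=318, q=17
i=5: a=1 ⇒ p=449, q=24
fundamental: x₁=449, y₁=24  (since 201601 − 350·576 = 1)
n=2: (449,24)∘(449,24) = (449·449+350·24·24, 449·24+24·449) = (403201,21552)
n=3: (403201,21552)∘(449,24) = (449·403201+350·24·21552, 449·21552+24·403201) = (362074049,19353672)
n=4: (362074049,19353672)∘(449,24) = (449·362074049+350·24·19353672, 449·19353672+24·362074049) = (325142092801,17379575904)

449 24
403201 21552
362074049 19353672
325142092801 17379575904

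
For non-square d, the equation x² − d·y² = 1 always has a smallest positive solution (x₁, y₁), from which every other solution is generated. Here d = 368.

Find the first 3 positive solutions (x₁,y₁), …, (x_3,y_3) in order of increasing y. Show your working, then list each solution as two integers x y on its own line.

[19; 5,2,5,38] for √368; ℓ=4 ⇒ convergent index 3
i=0: a=19 ⇒ p=19, q=1
…
i=2: a=2 ⇒ p=211, q=11
i=3: a=5 ⇒ p=1151, q=60
→ (1151, 60).  Check: 1151²=1324801, 368·60²=1324800, difference 1.
k=2:  x_2 = 1151·1151+368·60·60 = 2649601,  y_2 = 1151·60+60·1151 = 138120
k=3:  x_3 = 1151·2649601+368·60·138120 = 6099380351,  y_3 = 1151·138120+60·2649601 = 317952180

1151 60
2649601 138120
6099380351 317952180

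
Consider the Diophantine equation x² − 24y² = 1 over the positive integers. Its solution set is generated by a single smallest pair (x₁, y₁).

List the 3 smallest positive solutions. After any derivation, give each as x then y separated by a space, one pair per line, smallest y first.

√24 → a₀=4, period (1,8); ℓ=2 even so k=1
k=0  a_k=4  p_k/q_k = 4/1
k=1  a_k=1  p_k/q_k = 5/1
fundamental: x₁=5, y₁=1  (since 25 − 24·1 = 1)
n=2: (5,1)∘(5,1) = (5·5+24·1·1, 5·1+1·5) = (49,10)
n=3: (49,10)∘(5,1) = (5·49+24·1·10, 5·10+1·49) = (485,99)

5 1
49 10
485 99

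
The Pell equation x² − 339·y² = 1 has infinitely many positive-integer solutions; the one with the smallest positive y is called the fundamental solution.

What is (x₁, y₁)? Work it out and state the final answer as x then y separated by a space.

97970 5321

√339 = [18; 2,2,2,1,17,1,2,2,2,36, …], period ℓ=10 (even) → k=9
i=0: a=18 ⇒ p=18, q=1
i=1: a=2 ⇒ p=37, q=2
i=2: a=2 ⇒ p=92, q=5
…
i=5: a=17 ⇒ p=5542, q=301
i=6: a=1 ⇒ p=5855, q=318
i=7: a=2 ⇒ p=17252, q=937
i=8: a=2 ⇒ p=40359, q=2192
i=9: a=2 ⇒ p=97970, q=5321
→ (97970, 5321).  Check: 97970²=9598120900, 339·5321²=9598120899, difference 1.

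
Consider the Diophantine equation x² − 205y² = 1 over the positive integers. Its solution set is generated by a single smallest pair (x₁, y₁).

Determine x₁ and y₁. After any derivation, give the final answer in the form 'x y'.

39689 2772

[14; 3,6,1,4,1,6,3,28] for √205; ℓ=8 ⇒ convergent index 7
step 0: (14, 1)  from 14·(1,0) + (0,1)
…
step 6: (12614, 881)  from 6·(1847,129) + (1532,107)
step 7: (39689, 2772)  from 3·(12614,881) + (1847,129)
(x₁, y₁) = (39689, 2772);  39689² − 205·2772² = 1 ✓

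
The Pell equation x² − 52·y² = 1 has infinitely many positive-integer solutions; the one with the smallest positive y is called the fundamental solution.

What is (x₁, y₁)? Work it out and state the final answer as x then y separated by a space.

649 90

[7; 4,1,2,1,4,14] for √52; ℓ=6 ⇒ convergent index 5
a_0=7:  p_0=7·1+0=7,  q_0=7·0+1=1
a_1=4:  p_1=4·7+1=29,  q_1=4·1+0=4
…
a_3=2:  p_3=2·36+29=101,  q_3=2·5+4=14
a_4=1:  p_4=1·101+36=137,  q_4=1·14+5=19
a_5=4:  p_5=4·137+101=649,  q_5=4·19+14=90
(x₁, y₁) = (649, 90);  649² − 52·90² = 1 ✓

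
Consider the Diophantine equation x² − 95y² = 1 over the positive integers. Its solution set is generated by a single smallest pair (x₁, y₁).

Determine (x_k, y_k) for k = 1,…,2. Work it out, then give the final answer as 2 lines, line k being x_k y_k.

39 4
3041 312

√95 → a₀=9, period (1,2,1,18); ℓ=4 even so k=3
step 0: (9, 1)  from 9·(1,0) + (0,1)
step 1: (10, 1)  from 1·(9,1) + (1,0)
step 2: (29, 3)  from 2·(10,1) + (9,1)
step 3: (39, 4)  from 1·(29,3) + (10,1)
fundamental: x₁=39, y₁=4  (since 1521 − 95·16 = 1)
n=2: (39,4)∘(39,4) = (39·39+95·4·4, 39·4+4·39) = (3041,312)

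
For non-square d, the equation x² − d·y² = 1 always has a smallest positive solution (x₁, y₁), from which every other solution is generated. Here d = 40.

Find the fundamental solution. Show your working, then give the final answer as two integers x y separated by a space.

[6; 3,12] for √40; ℓ=2 ⇒ convergent index 1
step 0: (6, 1)  from 6·(1,0) + (0,1)
step 1: (19, 3)  from 3·(6,1) + (1,0)
fundamental: x₁=19, y₁=3  (since 361 − 40·9 = 1)

19 3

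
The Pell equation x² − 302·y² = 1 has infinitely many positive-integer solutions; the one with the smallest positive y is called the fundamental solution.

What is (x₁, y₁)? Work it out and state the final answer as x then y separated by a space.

d=302: √d = [17; 2,1,1,1,4,…,1,2,34] (ℓ=16, even), read p_15/q_15
a_0=17:  p_0=17·1+0=17,  q_0=17·0+1=1
a_1=2:  p_1=2·17+1=35,  q_1=2·1+0=2
…
a_7=1:  p_7=1·1425+643=2068,  q_7=1·82+37=119
…
a_10=2:  p_10=2·36581+34513=107675,  q_10=2·2105+1986=6196
a_11=4:  p_11=4·107675+36581=467281,  q_11=4·6196+2105=26889
a_12=1:  p_12=1·467281+107675=574956,  q_12=1·26889+6196=33085
…
a_14=1:  p_14=1·1042237+574956=1617193,  q_14=1·59974+33085=93059
a_15=2:  p_15=2·1617193+1042237=4276623,  q_15=2·93059+59974=246092
→ (4276623, 246092).  Check: 4276623²=18289504284129, 302·246092²=18289504284128, difference 1.

4276623 246092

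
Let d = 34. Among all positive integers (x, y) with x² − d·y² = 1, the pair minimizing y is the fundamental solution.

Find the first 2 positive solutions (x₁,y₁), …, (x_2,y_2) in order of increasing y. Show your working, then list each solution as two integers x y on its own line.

35 6
2449 420

d=34: √d = [5; 1,4,1,10] (ℓ=4, even), read p_3/q_3
a_0=5:  p_0=5·1+0=5,  q_0=5·0+1=1
…
a_2=4:  p_2=4·6+5=29,  q_2=4·1+1=5
a_3=1:  p_3=1·29+6=35,  q_3=1·5+1=6
fundamental: x₁=35, y₁=6  (since 1225 − 34·36 = 1)
(x_2, y_2) = (35·35 + 34·6·6, 35·6 + 6·35) = (2449, 420)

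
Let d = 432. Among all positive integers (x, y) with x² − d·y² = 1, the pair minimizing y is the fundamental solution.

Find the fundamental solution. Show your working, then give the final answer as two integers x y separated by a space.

d=432: √d = [20; 1,3,1,1,1,3,1,40] (ℓ=8, even), read p_7/q_7
a_0=20:  p_0=20·1+0=20,  q_0=20·0+1=1
…
a_6=3:  p_6=3·291+187=1060,  q_6=3·14+9=51
a_7=1:  p_7=1·1060+291=1351,  q_7=1·51+14=65
(x₁, y₁) = (1351, 65);  1351² − 432·65² = 1 ✓

1351 65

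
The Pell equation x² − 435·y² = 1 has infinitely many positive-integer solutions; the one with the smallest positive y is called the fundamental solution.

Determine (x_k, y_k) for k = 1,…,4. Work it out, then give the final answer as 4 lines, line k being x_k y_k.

146 7
42631 2044
12448106 596841
3634804321 174275528

d=435: √d = [20; 1,5,1,40] (ℓ=4, even), read p_3/q_3
a_0=20:  p_0=20·1+0=20,  q_0=20·0+1=1
a_1=1:  p_1=1·20+1=21,  q_1=1·1+0=1
a_2=5:  p_2=5·21+20=125,  q_2=5·1+1=6
a_3=1:  p_3=1·125+21=146,  q_3=1·6+1=7
→ (146, 7).  Check: 146²=21316, 435·7²=21315, difference 1.
(146+7√435)^2 = 42631 + 2044√435
(146+7√435)^3 = 12448106 + 596841√435
(146+7√435)^4 = 3634804321 + 174275528√435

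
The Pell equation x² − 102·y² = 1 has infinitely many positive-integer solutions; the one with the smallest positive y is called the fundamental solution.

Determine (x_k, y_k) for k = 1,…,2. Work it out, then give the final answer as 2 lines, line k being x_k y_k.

d=102: √d = [10; 10,20] (ℓ=2, even), read p_1/q_1
i=0: a=10 ⇒ p=10, q=1
i=1: a=10 ⇒ p=101, q=10
→ (101, 10).  Check: 101²=10201, 102·10²=10200, difference 1.
n=2: (101,10)∘(101,10) = (101·101+102·10·10, 101·10+10·101) = (20401,2020)

101 10
20401 2020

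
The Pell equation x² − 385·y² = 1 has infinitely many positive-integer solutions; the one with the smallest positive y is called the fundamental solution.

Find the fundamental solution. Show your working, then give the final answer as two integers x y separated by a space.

95831 4884

d=385: √d = [19; 1,1,1,1,1,…,1,1,38] (ℓ=16, even), read p_15/q_15
k=0  a_k=19  p_k/q_k = 19/1
…
k=2  a_k=1  p_k/q_k = 39/2
…
k=6  a_k=3  p_k/q_k = 569/29
…
k=8  a_k=2  p_k/q_k = 2021/103
…
k=10  a_k=3  p_k/q_k = 10262/523
…
k=12  a_k=1  p_k/q_k = 23271/1186
…
k=14  a_k=1  p_k/q_k = 59551/3035
k=15  a_k=1  p_k/q_k = 95831/4884
(x₁, y₁) = (95831, 4884);  95831² − 385·4884² = 1 ✓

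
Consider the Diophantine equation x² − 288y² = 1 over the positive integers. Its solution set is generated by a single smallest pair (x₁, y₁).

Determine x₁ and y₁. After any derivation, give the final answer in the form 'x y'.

17 1

√288 → a₀=16, period (1,32); ℓ=2 even so k=1
k=0  a_k=16  p_k/q_k = 16/1
k=1  a_k=1  p_k/q_k = 17/1
fundamental: x₁=17, y₁=1  (since 289 − 288·1 = 1)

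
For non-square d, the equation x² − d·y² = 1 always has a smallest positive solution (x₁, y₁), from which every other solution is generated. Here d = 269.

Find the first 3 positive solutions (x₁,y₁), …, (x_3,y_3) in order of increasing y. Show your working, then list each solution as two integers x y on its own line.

13449 820
361751201 22056360
9730383791049 593271970460

√269 = [16; 2,2,32, …], period ℓ=3 (odd) → k=5
step 0: (16, 1)  from 16·(1,0) + (0,1)
step 1: (33, 2)  from 2·(16,1) + (1,0)
…
step 3: (2657, 162)  from 32·(82,5) + (33,2)
step 4: (5396, 329)  from 2·(2657,162) + (82,5)
step 5: (13449, 820)  from 2·(5396,329) + (2657,162)
fundamental: x₁=13449, y₁=820  (since 180875601 − 269·672400 = 1)
n=2: (13449,820)∘(13449,820) = (13449·13449+269·820·820, 13449·820+820·13449) = (361751201,22056360)
n=3: (361751201,22056360)∘(13449,820) = (13449·361751201+269·820·22056360, 13449·22056360+820·361751201) = (9730383791049,593271970460)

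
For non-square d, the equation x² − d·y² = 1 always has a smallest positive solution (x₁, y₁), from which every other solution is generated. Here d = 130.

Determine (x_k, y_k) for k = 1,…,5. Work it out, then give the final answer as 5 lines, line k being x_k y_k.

6499 570
84474001 7408860
1097993058499 96300361710
14271713689896001 1251712094097720
185503733443275162499 16269753702781802850

√130 = [11; 2,2,22, …], period ℓ=3 (odd) → k=5
k=0  a_k=11  p_k/q_k = 11/1
k=1  a_k=2  p_k/q_k = 23/2
k=2  a_k=2  p_k/q_k = 57/5
k=3  a_k=22  p_k/q_k = 1277/112
k=4  a_k=2  p_k/q_k = 2611/229
k=5  a_k=2  p_k/q_k = 6499/570
→ (6499, 570).  Check: 6499²=42237001, 130·570²=42237000, difference 1.
(x_2, y_2) = (6499·6499 + 130·570·570, 6499·570 + 570·6499) = (84474001, 7408860)
(x_3, y_3) = (6499·84474001 + 130·570·7408860, 6499·7408860 + 570·84474001) = (1097993058499, 96300361710)
(x_4, y_4) = (6499·1097993058499 + 130·570·96300361710, 6499·96300361710 + 570·1097993058499) = (14271713689896001, 1251712094097720)
(x_5, y_5) = (6499·14271713689896001 + 130·570·1251712094097720, 6499·1251712094097720 + 570·14271713689896001) = (185503733443275162499, 16269753702781802850)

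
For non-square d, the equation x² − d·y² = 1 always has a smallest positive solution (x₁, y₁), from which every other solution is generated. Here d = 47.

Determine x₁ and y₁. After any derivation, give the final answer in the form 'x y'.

[6; 1,5,1,12] for √47; ℓ=4 ⇒ convergent index 3
k=0  a_k=6  p_k/q_k = 6/1
…
k=2  a_k=5  p_k/q_k = 41/6
k=3  a_k=1  p_k/q_k = 48/7
fundamental: x₁=48, y₁=7  (since 2304 − 47·49 = 1)

48 7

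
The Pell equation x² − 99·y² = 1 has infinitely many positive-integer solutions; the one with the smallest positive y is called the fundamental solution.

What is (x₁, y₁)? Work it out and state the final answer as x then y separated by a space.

d=99: √d = [9; 1,18] (ℓ=2, even), read p_1/q_1
a_0=9:  p_0=9·1+0=9,  q_0=9·0+1=1
a_1=1:  p_1=1·9+1=10,  q_1=1·1+0=1
(x₁, y₁) = (10, 1);  10² − 99·1² = 1 ✓

10 1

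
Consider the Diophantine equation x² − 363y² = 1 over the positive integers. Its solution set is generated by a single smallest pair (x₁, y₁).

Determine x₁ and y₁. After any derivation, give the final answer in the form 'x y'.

362 19

[19; 19,38] for √363; ℓ=2 ⇒ convergent index 1
i=0: a=19 ⇒ p=19, q=1
i=1: a=19 ⇒ p=362, q=19
(x₁, y₁) = (362, 19);  362² − 363·19² = 1 ✓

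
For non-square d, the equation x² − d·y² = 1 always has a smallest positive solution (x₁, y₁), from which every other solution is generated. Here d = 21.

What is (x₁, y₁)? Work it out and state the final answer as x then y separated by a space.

d=21: √d = [4; 1,1,2,1,1,8] (ℓ=6, even), read p_5/q_5
k=0  a_k=4  p_k/q_k = 4/1
…
k=2  a_k=1  p_k/q_k = 9/2
k=3  a_k=2  p_k/q_k = 23/5
k=4  a_k=1  p_k/q_k = 32/7
k=5  a_k=1  p_k/q_k = 55/12
→ (55, 12).  Check: 55²=3025, 21·12²=3024, difference 1.

55 12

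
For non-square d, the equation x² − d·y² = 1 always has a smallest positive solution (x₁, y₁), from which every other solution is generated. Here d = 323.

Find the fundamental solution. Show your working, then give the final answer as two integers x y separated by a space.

√323 → a₀=17, period (1,34); ℓ=2 even so k=1
step 0: (17, 1)  from 17·(1,0) + (0,1)
step 1: (18, 1)  from 1·(17,1) + (1,0)
(x₁, y₁) = (18, 1);  18² − 323·1² = 1 ✓

18 1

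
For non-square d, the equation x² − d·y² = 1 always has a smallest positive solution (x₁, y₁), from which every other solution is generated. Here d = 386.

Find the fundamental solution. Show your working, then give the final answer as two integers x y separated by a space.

√386 = [19; 1,1,1,4,1,18,1,4,1,1,1,38, …], period ℓ=12 (even) → k=11
i=0: a=19 ⇒ p=19, q=1
…
i=2: a=1 ⇒ p=39, q=2
i=3: a=1 ⇒ p=59, q=3
i=4: a=4 ⇒ p=275, q=14
i=5: a=1 ⇒ p=334, q=17
i=6: a=18 ⇒ p=6287, q=320
i=7: a=1 ⇒ p=6621, q=337
…
i=9: a=1 ⇒ p=39392, q=2005
i=10: a=1 ⇒ p=72163, q=3673
i=11: a=1 ⇒ p=111555, q=5678
→ (111555, 5678).  Check: 111555²=12444518025, 386·5678²=12444518024, difference 1.

111555 5678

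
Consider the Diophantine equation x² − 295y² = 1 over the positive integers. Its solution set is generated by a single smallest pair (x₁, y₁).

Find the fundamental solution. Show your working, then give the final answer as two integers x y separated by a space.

2024999 117900

d=295: √d = [17; 5,1,2,3,2,6,2,3,2,1,5,34] (ℓ=12, even), read p_11/q_11
i=0: a=17 ⇒ p=17, q=1
i=1: a=5 ⇒ p=86, q=5
…
i=3: a=2 ⇒ p=292, q=17
…
i=6: a=6 ⇒ p=14479, q=843
…
i=8: a=3 ⇒ p=108103, q=6294
…
i=10: a=1 ⇒ p=355517, q=20699
i=11: a=5 ⇒ p=2024999, q=117900
fundamental: x₁=2024999, y₁=117900  (since 4100620950001 − 295·13900410000 = 1)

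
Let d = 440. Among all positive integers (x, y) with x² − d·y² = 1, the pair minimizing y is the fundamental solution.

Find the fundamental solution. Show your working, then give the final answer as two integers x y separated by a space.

21 1

[20; 1,40] for √440; ℓ=2 ⇒ convergent index 1
a_0=20:  p_0=20·1+0=20,  q_0=20·0+1=1
a_1=1:  p_1=1·20+1=21,  q_1=1·1+0=1
fundamental: x₁=21, y₁=1  (since 441 − 440·1 = 1)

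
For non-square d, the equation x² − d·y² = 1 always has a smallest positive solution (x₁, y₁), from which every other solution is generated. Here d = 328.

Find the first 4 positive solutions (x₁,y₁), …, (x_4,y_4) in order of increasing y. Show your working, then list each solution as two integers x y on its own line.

163 9
53137 2934
17322499 956475
5647081537 311807916

d=328: √d = [18; 9,36] (ℓ=2, even), read p_1/q_1
i=0: a=18 ⇒ p=18, q=1
i=1: a=9 ⇒ p=163, q=9
fundamental: x₁=163, y₁=9  (since 26569 − 328·81 = 1)
(163+9√328)^2 = 53137 + 2934√328
(163+9√328)^3 = 17322499 + 956475√328
(163+9√328)^4 = 5647081537 + 311807916√328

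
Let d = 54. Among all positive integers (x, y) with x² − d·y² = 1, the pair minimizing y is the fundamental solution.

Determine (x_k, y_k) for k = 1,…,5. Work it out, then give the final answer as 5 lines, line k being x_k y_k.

485 66
470449 64020
456335045 62099334
442644523201 60236289960
429364731169925 58429139161866

√54 → a₀=7, period (2,1,6,1,2,14); ℓ=6 even so k=5
a_0=7:  p_0=7·1+0=7,  q_0=7·0+1=1
a_1=2:  p_1=2·7+1=15,  q_1=2·1+0=2
a_2=1:  p_2=1·15+7=22,  q_2=1·2+1=3
…
a_4=1:  p_4=1·147+22=169,  q_4=1·20+3=23
a_5=2:  p_5=2·169+147=485,  q_5=2·23+20=66
(x₁, y₁) = (485, 66);  485² − 54·66² = 1 ✓
(x_2, y_2) = (485·485 + 54·66·66, 485·66 + 66·485) = (470449, 64020)
(x_3, y_3) = (485·470449 + 54·66·64020, 485·64020 + 66·470449) = (456335045, 62099334)
(x_4, y_4) = (485·456335045 + 54·66·62099334, 485·62099334 + 66·456335045) = (442644523201, 60236289960)
(x_5, y_5) = (485·442644523201 + 54·66·60236289960, 485·60236289960 + 66·442644523201) = (429364731169925, 58429139161866)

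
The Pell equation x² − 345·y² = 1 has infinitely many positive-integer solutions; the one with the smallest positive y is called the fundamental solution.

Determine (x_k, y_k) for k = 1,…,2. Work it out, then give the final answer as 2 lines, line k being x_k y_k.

√345 → a₀=18, period (1,1,2,1,6,1,2,1,1,36); ℓ=10 even so k=9
i=0: a=18 ⇒ p=18, q=1
…
i=5: a=6 ⇒ p=873, q=47
i=6: a=1 ⇒ p=1003, q=54
i=7: a=2 ⇒ p=2879, q=155
i=8: a=1 ⇒ p=3882, q=209
i=9: a=1 ⇒ p=6761, q=364
→ (6761, 364).  Check: 6761²=45711121, 345·364²=45711120, difference 1.
n=2: (6761,364)∘(6761,364) = (6761·6761+345·364·364, 6761·364+364·6761) = (91422241,4922008)

6761 364
91422241 4922008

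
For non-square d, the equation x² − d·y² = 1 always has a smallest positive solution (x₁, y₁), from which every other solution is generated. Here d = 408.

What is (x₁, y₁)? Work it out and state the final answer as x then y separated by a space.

[20; 5,40] for √408; ℓ=2 ⇒ convergent index 1
step 0: (20, 1)  from 20·(1,0) + (0,1)
step 1: (101, 5)  from 5·(20,1) + (1,0)
→ (101, 5).  Check: 101²=10201, 408·5²=10200, difference 1.

101 5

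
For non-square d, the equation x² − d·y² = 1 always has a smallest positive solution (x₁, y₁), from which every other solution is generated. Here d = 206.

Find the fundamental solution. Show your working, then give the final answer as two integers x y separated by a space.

d=206: √d = [14; 2,1,5,14,5,1,2,28] (ℓ=8, even), read p_7/q_7
i=0: a=14 ⇒ p=14, q=1
…
i=2: a=1 ⇒ p=43, q=3
…
i=5: a=5 ⇒ p=17539, q=1222
i=6: a=1 ⇒ p=20998, q=1463
i=7: a=2 ⇒ p=59535, q=4148
→ (59535, 4148).  Check: 59535²=3544416225, 206·4148²=3544416224, difference 1.

59535 4148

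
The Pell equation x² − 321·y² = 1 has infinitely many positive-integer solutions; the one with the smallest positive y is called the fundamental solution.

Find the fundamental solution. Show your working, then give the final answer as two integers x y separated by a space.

[17; 1,10,1,34] for √321; ℓ=4 ⇒ convergent index 3
i=0: a=17 ⇒ p=17, q=1
…
i=2: a=10 ⇒ p=197, q=11
i=3: a=1 ⇒ p=215, q=12
fundamental: x₁=215, y₁=12  (since 46225 − 321·144 = 1)

215 12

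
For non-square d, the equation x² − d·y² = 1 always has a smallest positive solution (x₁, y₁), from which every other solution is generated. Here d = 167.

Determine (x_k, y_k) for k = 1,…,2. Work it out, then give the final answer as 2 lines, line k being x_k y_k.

168 13
56447 4368

[12; 1,11,1,24] for √167; ℓ=4 ⇒ convergent index 3
i=0: a=12 ⇒ p=12, q=1
i=1: a=1 ⇒ p=13, q=1
i=2: a=11 ⇒ p=155, q=12
i=3: a=1 ⇒ p=168, q=13
(x₁, y₁) = (168, 13);  168² − 167·13² = 1 ✓
k=2:  x_2 = 168·168+167·13·13 = 56447,  y_2 = 168·13+13·168 = 4368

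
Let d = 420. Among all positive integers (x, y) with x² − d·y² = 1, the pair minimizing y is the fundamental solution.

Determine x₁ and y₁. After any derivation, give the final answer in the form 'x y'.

√420 → a₀=20, period (2,40); ℓ=2 even so k=1
k=0  a_k=20  p_k/q_k = 20/1
k=1  a_k=2  p_k/q_k = 41/2
→ (41, 2).  Check: 41²=1681, 420·2²=1680, difference 1.

41 2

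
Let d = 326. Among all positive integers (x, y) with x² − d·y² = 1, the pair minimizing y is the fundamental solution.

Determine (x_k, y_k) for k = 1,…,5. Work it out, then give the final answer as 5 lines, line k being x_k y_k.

325 18
211249 11700
137311525 7604982
89252280001 4943226600
58013844689125 3213089685018

√326 = [18; 18,36, …], period ℓ=2 (even) → k=1
step 0: (18, 1)  from 18·(1,0) + (0,1)
step 1: (325, 18)  from 18·(18,1) + (1,0)
→ (325, 18).  Check: 325²=105625, 326·18²=105624, difference 1.
n=2: (325,18)∘(325,18) = (325·325+326·18·18, 325·18+18·325) = (211249,11700)
n=3: (211249,11700)∘(325,18) = (325·211249+326·18·11700, 325·11700+18·211249) = (137311525,7604982)
n=4: (137311525,7604982)∘(325,18) = (325·137311525+326·18·7604982, 325·7604982+18·137311525) = (89252280001,4943226600)
n=5: (89252280001,4943226600)∘(325,18) = (325·89252280001+326·18·4943226600, 325·4943226600+18·89252280001) = (58013844689125,3213089685018)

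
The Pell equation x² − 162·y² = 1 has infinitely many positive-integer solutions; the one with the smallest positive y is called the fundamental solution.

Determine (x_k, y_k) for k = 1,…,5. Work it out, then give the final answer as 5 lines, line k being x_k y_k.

19601 1540
768398401 60371080
30122754096401 2366667076620
1180872205318713601 92778082677286160
46292552162781456490001 3637086394748304967700

d=162: √d = [12; 1,2,1,2,12,2,1,2,1,24] (ℓ=10, even), read p_9/q_9
a_0=12:  p_0=12·1+0=12,  q_0=12·0+1=1
…
a_8=2:  p_8=2·5333+3602=14268,  q_8=2·419+283=1121
a_9=1:  p_9=1·14268+5333=19601,  q_9=1·1121+419=1540
fundamental: x₁=19601, y₁=1540  (since 384199201 − 162·2371600 = 1)
k=2:  x_2 = 19601·19601+162·1540·1540 = 768398401,  y_2 = 19601·1540+1540·19601 = 60371080
k=3:  x_3 = 19601·768398401+162·1540·60371080 = 30122754096401,  y_3 = 19601·60371080+1540·768398401 = 2366667076620
k=4:  x_4 = 19601·30122754096401+162·1540·2366667076620 = 1180872205318713601,  y_4 = 19601·2366667076620+1540·30122754096401 = 92778082677286160
k=5:  x_5 = 19601·1180872205318713601+162·1540·92778082677286160 = 46292552162781456490001,  y_5 = 19601·92778082677286160+1540·1180872205318713601 = 3637086394748304967700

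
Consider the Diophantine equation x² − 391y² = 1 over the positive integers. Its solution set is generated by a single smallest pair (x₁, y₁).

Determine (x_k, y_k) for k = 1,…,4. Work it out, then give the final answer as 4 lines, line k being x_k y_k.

d=391: √d = [19; 1,3,2,2,1,…,3,1,38] (ℓ=16, even), read p_15/q_15
step 0: (19, 1)  from 19·(1,0) + (0,1)
step 1: (20, 1)  from 1·(19,1) + (1,0)
step 2: (79, 4)  from 3·(20,1) + (19,1)
step 3: (178, 9)  from 2·(79,4) + (20,1)
…
step 5: (613, 31)  from 1·(435,22) + (178,9)
step 6: (1048, 53)  from 1·(613,31) + (435,22)
step 7: (2709, 137)  from 2·(1048,53) + (613,31)
step 8: (52519, 2656)  from 19·(2709,137) + (1048,53)
step 9: (107747, 5449)  from 2·(52519,2656) + (2709,137)
…
step 11: (268013, 13554)  from 1·(160266,8105) + (107747,5449)
…
step 13: (1660597, 83980)  from 2·(696292,35213) + (268013,13554)
step 14: (5678083, 287153)  from 3·(1660597,83980) + (696292,35213)
step 15: (7338680, 371133)  from 1·(5678083,287153) + (1660597,83980)
(x₁, y₁) = (7338680, 371133);  7338680² − 391·371133² = 1 ✓
(x_2, y_2) = (7338680·7338680 + 391·371133·371133, 7338680·371133 + 371133·7338680) = (107712448284799, 5447252648880)
(x_3, y_3) = (7338680·107712448284799 + 391·371133·5447252648880, 7338680·5447252648880 + 371133·107712448284799) = (1580934379957370111960, 79951288138564985667)
(x_4, y_4) = (7338680·1580934379957370111960 + 391·371133·79951288138564985667, 7338680·79951288138564985667 + 371133·1580934379957370111960) = (23203943031010998074028940801, 1173473838473442730776750240)

7338680 371133
107712448284799 5447252648880
1580934379957370111960 79951288138564985667
23203943031010998074028940801 1173473838473442730776750240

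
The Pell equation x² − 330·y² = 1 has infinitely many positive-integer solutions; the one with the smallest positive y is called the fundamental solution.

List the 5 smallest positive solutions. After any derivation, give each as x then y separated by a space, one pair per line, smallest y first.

109 6
23761 1308
5179789 285138
1129170241 62158776
246153932749 13550328030

[18; 6,36] for √330; ℓ=2 ⇒ convergent index 1
k=0  a_k=18  p_k/q_k = 18/1
k=1  a_k=6  p_k/q_k = 109/6
→ (109, 6).  Check: 109²=11881, 330·6²=11880, difference 1.
k=2:  x_2 = 109·109+330·6·6 = 23761,  y_2 = 109·6+6·109 = 1308
k=3:  x_3 = 109·23761+330·6·1308 = 5179789,  y_3 = 109·1308+6·23761 = 285138
k=4:  x_4 = 109·5179789+330·6·285138 = 1129170241,  y_4 = 109·285138+6·5179789 = 62158776
k=5:  x_5 = 109·1129170241+330·6·62158776 = 246153932749,  y_5 = 109·62158776+6·1129170241 = 13550328030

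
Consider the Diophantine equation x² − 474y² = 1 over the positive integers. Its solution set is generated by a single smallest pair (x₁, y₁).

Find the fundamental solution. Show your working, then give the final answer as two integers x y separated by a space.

193549 8890

√474 → a₀=21, period (1,3,2,1,1,…,3,1,42); ℓ=14 even so k=13
a_0=21:  p_0=21·1+0=21,  q_0=21·0+1=1
a_1=1:  p_1=1·21+1=22,  q_1=1·1+0=1
a_2=3:  p_2=3·22+21=87,  q_2=3·1+1=4
…
a_4=1:  p_4=1·196+87=283,  q_4=1·9+4=13
a_5=1:  p_5=1·283+196=479,  q_5=1·13+9=22
a_6=1:  p_6=1·479+283=762,  q_6=1·22+13=35
a_7=6:  p_7=6·762+479=5051,  q_7=6·35+22=232
a_8=1:  p_8=1·5051+762=5813,  q_8=1·232+35=267
a_9=1:  p_9=1·5813+5051=10864,  q_9=1·267+232=499
a_10=1:  p_10=1·10864+5813=16677,  q_10=1·499+267=766
a_11=2:  p_11=2·16677+10864=44218,  q_11=2·766+499=2031
a_12=3:  p_12=3·44218+16677=149331,  q_12=3·2031+766=6859
a_13=1:  p_13=1·149331+44218=193549,  q_13=1·6859+2031=8890
(x₁, y₁) = (193549, 8890);  193549² − 474·8890² = 1 ✓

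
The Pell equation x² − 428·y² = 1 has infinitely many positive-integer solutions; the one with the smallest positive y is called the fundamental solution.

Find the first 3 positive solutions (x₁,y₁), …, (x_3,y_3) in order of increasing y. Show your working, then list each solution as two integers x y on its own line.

d=428: √d = [20; 1,2,4,1,5,10,5,1,4,2,1,40] (ℓ=12, even), read p_11/q_11
k=0  a_k=20  p_k/q_k = 20/1
k=1  a_k=1  p_k/q_k = 21/1
k=2  a_k=2  p_k/q_k = 62/3
k=3  a_k=4  p_k/q_k = 269/13
k=4  a_k=1  p_k/q_k = 331/16
k=5  a_k=5  p_k/q_k = 1924/93
k=6  a_k=10  p_k/q_k = 19571/946
k=7  a_k=5  p_k/q_k = 99779/4823
k=8  a_k=1  p_k/q_k = 119350/5769
k=9  a_k=4  p_k/q_k = 577179/27899
k=10  a_k=2  p_k/q_k = 1273708/61567
k=11  a_k=1  p_k/q_k = 1850887/89466
→ (1850887, 89466).  Check: 1850887²=3425782686769, 428·89466²=3425782686768, difference 1.
k=2:  x_2 = 1850887·1850887+428·89466·89466 = 6851565373537,  y_2 = 1850887·89466+89466·1850887 = 331182912684
k=3:  x_3 = 1850887·6851565373537+428·89466·331182912684 = 25362946559057703751,  y_3 = 1850887·331182912684+89466·6851565373537 = 1225964295417811950

1850887 89466
6851565373537 331182912684
25362946559057703751 1225964295417811950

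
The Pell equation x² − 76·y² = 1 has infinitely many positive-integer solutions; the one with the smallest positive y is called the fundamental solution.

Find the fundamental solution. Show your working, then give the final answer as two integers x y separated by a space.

d=76: √d = [8; 1,2,1,1,5,4,5,1,1,2,1,16] (ℓ=12, even), read p_11/q_11
i=0: a=8 ⇒ p=8, q=1
i=1: a=1 ⇒ p=9, q=1
i=2: a=2 ⇒ p=26, q=3
i=3: a=1 ⇒ p=35, q=4
…
i=6: a=4 ⇒ p=1421, q=163
i=7: a=5 ⇒ p=7445, q=854
…
i=10: a=2 ⇒ p=41488, q=4759
i=11: a=1 ⇒ p=57799, q=6630
(x₁, y₁) = (57799, 6630);  57799² − 76·6630² = 1 ✓

57799 6630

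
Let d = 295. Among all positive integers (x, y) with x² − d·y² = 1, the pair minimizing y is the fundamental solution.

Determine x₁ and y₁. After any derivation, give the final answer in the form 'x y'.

2024999 117900

√295 = [17; 5,1,2,3,2,6,2,3,2,1,5,34, …], period ℓ=12 (even) → k=11
a_0=17:  p_0=17·1+0=17,  q_0=17·0+1=1
…
a_2=1:  p_2=1·86+17=103,  q_2=1·5+1=6
…
a_10=1:  p_10=1·247414+108103=355517,  q_10=1·14405+6294=20699
a_11=5:  p_11=5·355517+247414=2024999,  q_11=5·20699+14405=117900
→ (2024999, 117900).  Check: 2024999²=4100620950001, 295·117900²=4100620950000, difference 1.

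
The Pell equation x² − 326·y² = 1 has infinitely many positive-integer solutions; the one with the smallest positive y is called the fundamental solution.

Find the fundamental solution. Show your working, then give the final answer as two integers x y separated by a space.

d=326: √d = [18; 18,36] (ℓ=2, even), read p_1/q_1
i=0: a=18 ⇒ p=18, q=1
i=1: a=18 ⇒ p=325, q=18
→ (325, 18).  Check: 325²=105625, 326·18²=105624, difference 1.

325 18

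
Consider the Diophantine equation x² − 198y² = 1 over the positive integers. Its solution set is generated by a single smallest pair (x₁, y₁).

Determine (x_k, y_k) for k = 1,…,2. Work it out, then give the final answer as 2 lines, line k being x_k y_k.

√198 → a₀=14, period (14,28); ℓ=2 even so k=1
k=0  a_k=14  p_k/q_k = 14/1
k=1  a_k=14  p_k/q_k = 197/14
(x₁, y₁) = (197, 14);  197² − 198·14² = 1 ✓
(197+14√198)^2 = 77617 + 5516√198

197 14
77617 5516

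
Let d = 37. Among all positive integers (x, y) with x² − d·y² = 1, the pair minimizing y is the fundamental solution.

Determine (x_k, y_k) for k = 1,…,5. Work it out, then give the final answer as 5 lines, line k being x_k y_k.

73 12
10657 1752
1555849 255780
227143297 37342128
33161365513 5451694908

d=37: √d = [6; 12] (ℓ=1, odd), read p_1/q_1
i=0: a=6 ⇒ p=6, q=1
i=1: a=12 ⇒ p=73, q=12
→ (73, 12).  Check: 73²=5329, 37·12²=5328, difference 1.
(x_2, y_2) = (73·73 + 37·12·12, 73·12 + 12·73) = (10657, 1752)
(x_3, y_3) = (73·10657 + 37·12·1752, 73·1752 + 12·10657) = (1555849, 255780)
(x_4, y_4) = (73·1555849 + 37·12·255780, 73·255780 + 12·1555849) = (227143297, 37342128)
(x_5, y_5) = (73·227143297 + 37·12·37342128, 73·37342128 + 12·227143297) = (33161365513, 5451694908)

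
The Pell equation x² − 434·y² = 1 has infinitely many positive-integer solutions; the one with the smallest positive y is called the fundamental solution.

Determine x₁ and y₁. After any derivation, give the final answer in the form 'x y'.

125 6

[20; 1,4,1,40] for √434; ℓ=4 ⇒ convergent index 3
a_0=20:  p_0=20·1+0=20,  q_0=20·0+1=1
a_1=1:  p_1=1·20+1=21,  q_1=1·1+0=1
a_2=4:  p_2=4·21+20=104,  q_2=4·1+1=5
a_3=1:  p_3=1·104+21=125,  q_3=1·5+1=6
fundamental: x₁=125, y₁=6  (since 15625 − 434·36 = 1)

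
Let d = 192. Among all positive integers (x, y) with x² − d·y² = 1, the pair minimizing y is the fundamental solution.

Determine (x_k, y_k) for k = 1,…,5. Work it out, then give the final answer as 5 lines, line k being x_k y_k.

√192 = [13; 1,5,1,26, …], period ℓ=4 (even) → k=3
step 0: (13, 1)  from 13·(1,0) + (0,1)
…
step 2: (83, 6)  from 5·(14,1) + (13,1)
step 3: (97, 7)  from 1·(83,6) + (14,1)
(x₁, y₁) = (97, 7);  97² − 192·7² = 1 ✓
(97+7√192)^2 = 18817 + 1358√192
(97+7√192)^3 = 3650401 + 263445√192
(97+7√192)^4 = 708158977 + 51106972√192
(97+7√192)^5 = 137379191137 + 9914489123√192

97 7
18817 1358
3650401 263445
708158977 51106972
137379191137 9914489123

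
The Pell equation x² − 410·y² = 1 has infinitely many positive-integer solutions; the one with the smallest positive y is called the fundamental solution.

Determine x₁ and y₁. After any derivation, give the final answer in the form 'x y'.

81 4

√410 → a₀=20, period (4,40); ℓ=2 even so k=1
step 0: (20, 1)  from 20·(1,0) + (0,1)
step 1: (81, 4)  from 4·(20,1) + (1,0)
(x₁, y₁) = (81, 4);  81² − 410·4² = 1 ✓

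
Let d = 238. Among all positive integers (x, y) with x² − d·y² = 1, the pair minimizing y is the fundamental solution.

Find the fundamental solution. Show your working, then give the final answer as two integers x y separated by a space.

[15; 2,2,1,14,1,2,2,30] for √238; ℓ=8 ⇒ convergent index 7
i=0: a=15 ⇒ p=15, q=1
i=1: a=2 ⇒ p=31, q=2
i=2: a=2 ⇒ p=77, q=5
i=3: a=1 ⇒ p=108, q=7
…
i=6: a=2 ⇒ p=4983, q=323
i=7: a=2 ⇒ p=11663, q=756
fundamental: x₁=11663, y₁=756  (since 136025569 − 238·571536 = 1)

11663 756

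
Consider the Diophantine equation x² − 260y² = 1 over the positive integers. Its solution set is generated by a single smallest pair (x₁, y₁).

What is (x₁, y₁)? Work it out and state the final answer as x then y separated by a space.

d=260: √d = [16; 8,32] (ℓ=2, even), read p_1/q_1
i=0: a=16 ⇒ p=16, q=1
i=1: a=8 ⇒ p=129, q=8
→ (129, 8).  Check: 129²=16641, 260·8²=16640, difference 1.

129 8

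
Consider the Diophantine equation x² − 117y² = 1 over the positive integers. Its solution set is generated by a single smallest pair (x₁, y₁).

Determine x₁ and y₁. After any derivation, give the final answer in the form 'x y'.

649 60

√117 → a₀=10, period (1,4,2,4,1,20); ℓ=6 even so k=5
k=0  a_k=10  p_k/q_k = 10/1
…
k=2  a_k=4  p_k/q_k = 54/5
k=3  a_k=2  p_k/q_k = 119/11
k=4  a_k=4  p_k/q_k = 530/49
k=5  a_k=1  p_k/q_k = 649/60
fundamental: x₁=649, y₁=60  (since 421201 − 117·3600 = 1)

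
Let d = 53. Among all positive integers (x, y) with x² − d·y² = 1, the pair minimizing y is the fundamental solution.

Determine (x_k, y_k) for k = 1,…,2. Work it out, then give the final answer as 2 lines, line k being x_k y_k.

√53 → a₀=7, period (3,1,1,3,14); ℓ=5 odd so k=9
k=0  a_k=7  p_k/q_k = 7/1
…
k=8  a_k=1  p_k/q_k = 18557/2549
k=9  a_k=3  p_k/q_k = 66249/9100
→ (66249, 9100).  Check: 66249²=4388930001, 53·9100²=4388930000, difference 1.
(66249+9100√53)^2 = 8777860001 + 1205731800√53

66249 9100
8777860001 1205731800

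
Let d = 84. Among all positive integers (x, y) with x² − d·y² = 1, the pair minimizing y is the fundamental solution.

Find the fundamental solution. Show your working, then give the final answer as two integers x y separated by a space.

55 6

√84 → a₀=9, period (6,18); ℓ=2 even so k=1
a_0=9:  p_0=9·1+0=9,  q_0=9·0+1=1
a_1=6:  p_1=6·9+1=55,  q_1=6·1+0=6
fundamental: x₁=55, y₁=6  (since 3025 − 84·36 = 1)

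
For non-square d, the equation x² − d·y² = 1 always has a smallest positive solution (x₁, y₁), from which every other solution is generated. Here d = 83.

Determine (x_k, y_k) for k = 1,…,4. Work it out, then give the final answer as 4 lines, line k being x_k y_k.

√83 → a₀=9, period (9,18); ℓ=2 even so k=1
k=0  a_k=9  p_k/q_k = 9/1
k=1  a_k=9  p_k/q_k = 82/9
fundamental: x₁=82, y₁=9  (since 6724 − 83·81 = 1)
k=2:  x_2 = 82·82+83·9·9 = 13447,  y_2 = 82·9+9·82 = 1476
k=3:  x_3 = 82·13447+83·9·1476 = 2205226,  y_3 = 82·1476+9·13447 = 242055
k=4:  x_4 = 82·2205226+83·9·242055 = 361643617,  y_4 = 82·242055+9·2205226 = 39695544

82 9
13447 1476
2205226 242055
361643617 39695544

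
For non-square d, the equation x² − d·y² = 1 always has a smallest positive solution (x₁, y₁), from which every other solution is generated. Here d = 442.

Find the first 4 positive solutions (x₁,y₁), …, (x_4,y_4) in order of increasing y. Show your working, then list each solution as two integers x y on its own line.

883 42
1559377 74172
2753858899 130987710
4863313256257 231324221688

√442 → a₀=21, period (42); ℓ=1 odd so k=1
k=0  a_k=21  p_k/q_k = 21/1
k=1  a_k=42  p_k/q_k = 883/42
→ (883, 42).  Check: 883²=779689, 442·42²=779688, difference 1.
(883+42√442)^2 = 1559377 + 74172√442
(883+42√442)^3 = 2753858899 + 130987710√442
(883+42√442)^4 = 4863313256257 + 231324221688√442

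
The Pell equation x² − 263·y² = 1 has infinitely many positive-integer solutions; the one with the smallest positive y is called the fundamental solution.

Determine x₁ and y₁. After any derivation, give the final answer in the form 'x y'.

139128 8579

[16; 4,1,1,1,1,15,1,1,1,1,4,32] for √263; ℓ=12 ⇒ convergent index 11
i=0: a=16 ⇒ p=16, q=1
i=1: a=4 ⇒ p=65, q=4
i=2: a=1 ⇒ p=81, q=5
i=3: a=1 ⇒ p=146, q=9
…
i=6: a=15 ⇒ p=5822, q=359
i=7: a=1 ⇒ p=6195, q=382
i=8: a=1 ⇒ p=12017, q=741
i=9: a=1 ⇒ p=18212, q=1123
i=10: a=1 ⇒ p=30229, q=1864
i=11: a=4 ⇒ p=139128, q=8579
→ (139128, 8579).  Check: 139128²=19356600384, 263·8579²=19356600383, difference 1.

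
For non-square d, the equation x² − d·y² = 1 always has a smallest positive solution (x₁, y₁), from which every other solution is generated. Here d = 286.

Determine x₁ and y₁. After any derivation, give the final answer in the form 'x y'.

561835 33222

[16; 1,10,3,3,2,3,3,10,1,32] for √286; ℓ=10 ⇒ convergent index 9
a_0=16:  p_0=16·1+0=16,  q_0=16·0+1=1
…
a_2=10:  p_2=10·17+16=186,  q_2=10·1+1=11
a_3=3:  p_3=3·186+17=575,  q_3=3·11+1=34
a_4=3:  p_4=3·575+186=1911,  q_4=3·34+11=113
a_5=2:  p_5=2·1911+575=4397,  q_5=2·113+34=260
…
a_7=3:  p_7=3·15102+4397=49703,  q_7=3·893+260=2939
a_8=10:  p_8=10·49703+15102=512132,  q_8=10·2939+893=30283
a_9=1:  p_9=1·512132+49703=561835,  q_9=1·30283+2939=33222
→ (561835, 33222).  Check: 561835²=315658567225, 286·33222²=315658567224, difference 1.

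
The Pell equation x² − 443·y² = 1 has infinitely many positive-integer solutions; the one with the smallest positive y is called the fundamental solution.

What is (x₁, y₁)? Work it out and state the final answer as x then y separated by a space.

√443 → a₀=21, period (21,42); ℓ=2 even so k=1
k=0  a_k=21  p_k/q_k = 21/1
k=1  a_k=21  p_k/q_k = 442/21
fundamental: x₁=442, y₁=21  (since 195364 − 443·441 = 1)

442 21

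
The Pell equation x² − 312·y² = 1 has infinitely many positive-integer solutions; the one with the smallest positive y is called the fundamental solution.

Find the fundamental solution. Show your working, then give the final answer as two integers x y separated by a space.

53 3

√312 → a₀=17, period (1,1,1,34); ℓ=4 even so k=3
a_0=17:  p_0=17·1+0=17,  q_0=17·0+1=1
…
a_2=1:  p_2=1·18+17=35,  q_2=1·1+1=2
a_3=1:  p_3=1·35+18=53,  q_3=1·2+1=3
(x₁, y₁) = (53, 3);  53² − 312·3² = 1 ✓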